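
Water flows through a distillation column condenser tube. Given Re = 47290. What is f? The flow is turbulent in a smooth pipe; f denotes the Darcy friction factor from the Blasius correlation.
Formula: f = \frac{0.316}{Re^{0.25}}
f = 0.316/47290^0.25 = 0.02143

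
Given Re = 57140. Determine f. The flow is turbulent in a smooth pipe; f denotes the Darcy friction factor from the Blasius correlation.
Formula: f = \frac{0.316}{Re^{0.25}}
f = 0.316/57140^0.25 = 0.02044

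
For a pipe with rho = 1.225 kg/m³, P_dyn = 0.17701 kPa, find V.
Formula: P_{dyn} = \frac{1}{2} \rho V^2
Substituting knowns: 0.17701 = 0.5·1.225·V²/1000
Solving for V: V = √(2·(0.17701·1000)/1.225) = 17 m/s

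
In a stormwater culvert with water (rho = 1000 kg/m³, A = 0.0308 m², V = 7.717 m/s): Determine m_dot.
Formula: \dot{m} = \rho A V
m_dot = 1000·0.0308·7.717 = 237.7 kg/s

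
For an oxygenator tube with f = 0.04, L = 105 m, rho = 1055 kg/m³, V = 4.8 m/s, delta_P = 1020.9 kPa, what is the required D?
Formula: \Delta P = f \frac{L}{D} \frac{\rho V^2}{2}
Substituting knowns: 1020.9 = 0.04·(105/D)·0.5·1055·4.8²/1000
Solving for D: D = 0.04·105·0.5·1055·4.8²/(1020.9·1000) = 0.05 m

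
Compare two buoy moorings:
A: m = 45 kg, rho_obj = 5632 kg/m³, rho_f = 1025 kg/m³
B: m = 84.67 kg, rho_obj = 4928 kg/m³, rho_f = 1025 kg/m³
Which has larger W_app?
W_app(A) = 361.1 N, W_app(B) = 657.8 N. Answer: B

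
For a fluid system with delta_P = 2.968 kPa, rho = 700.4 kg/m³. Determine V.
Formula: V = \sqrt{\frac{2 \Delta P}{\rho}}
V = √(2·(2.968·1000)/700.4) = 2.911 m/s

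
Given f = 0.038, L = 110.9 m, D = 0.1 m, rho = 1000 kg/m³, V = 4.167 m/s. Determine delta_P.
Formula: \Delta P = f \frac{L}{D} \frac{\rho V^2}{2}
delta_P = 0.038·(110.9/0.1)·0.5·1000·4.167²/1000 = 365.9 kPa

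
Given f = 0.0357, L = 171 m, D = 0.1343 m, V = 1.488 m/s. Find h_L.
Formula: h_L = f \frac{L}{D} \frac{V^2}{2g}
h_L = 0.0357·(171/0.1343)·1.488²/(2·9.81) = 5.13 m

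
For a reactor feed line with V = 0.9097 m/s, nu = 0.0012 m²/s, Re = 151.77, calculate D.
Formula: Re = \frac{V D}{\nu}
Substituting knowns: 151.77 = 0.9097·D/0.0012
Solving for D: D = 151.77·0.0012/0.9097 = 0.2002 m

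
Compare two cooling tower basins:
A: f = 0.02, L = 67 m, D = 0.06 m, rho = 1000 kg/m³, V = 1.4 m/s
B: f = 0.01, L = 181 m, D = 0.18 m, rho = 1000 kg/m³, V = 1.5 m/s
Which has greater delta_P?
delta_P(A) = 21.89 kPa, delta_P(B) = 11.31 kPa. Answer: A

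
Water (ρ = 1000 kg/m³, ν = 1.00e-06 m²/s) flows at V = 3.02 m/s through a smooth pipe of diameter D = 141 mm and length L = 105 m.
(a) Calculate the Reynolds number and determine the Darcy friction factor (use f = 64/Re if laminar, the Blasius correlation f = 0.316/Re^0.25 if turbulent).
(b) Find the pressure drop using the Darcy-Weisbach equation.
(a) Re = V·D/ν = 3.02·0.141/1.00e-06 = 425820 → turbulent (Re > 4000); f = 0.316/Re^0.25 = 0.316/425820^0.25 = 0.01237 (Blasius is strictly valid for Re ≲ 1e5; used here as the smooth-pipe estimate the problem specifies)
(b) Darcy-Weisbach: ΔP = f·(L/D)·½ρV²/1000 = 0.01237·(105/0.141)·½·1000·3.02²/1000 = 42.01 kPa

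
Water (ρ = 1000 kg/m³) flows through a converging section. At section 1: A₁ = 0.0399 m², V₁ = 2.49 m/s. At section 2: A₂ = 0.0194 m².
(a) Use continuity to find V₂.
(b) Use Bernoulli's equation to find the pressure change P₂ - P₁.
(a) Continuity: A₁V₁=A₂V₂ -> V₂=A₁V₁/A₂=0.0399*2.49/0.0194=5.12 m/s
(b) Bernoulli: P₂-P₁=0.5*rho*(V₁^2-V₂^2)/1000=0.5*1000*(2.49^2-5.12^2)/1000=-10.01 kPa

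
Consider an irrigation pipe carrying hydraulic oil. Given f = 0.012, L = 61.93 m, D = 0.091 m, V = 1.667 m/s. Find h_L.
Formula: h_L = f \frac{L}{D} \frac{V^2}{2g}
h_L = 0.012·(61.93/0.091)·1.667²/(2·9.81) = 1.157 m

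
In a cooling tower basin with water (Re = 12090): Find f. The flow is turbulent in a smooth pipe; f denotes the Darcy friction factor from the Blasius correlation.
Formula: f = \frac{0.316}{Re^{0.25}}
f = 0.316/12090^0.25 = 0.03014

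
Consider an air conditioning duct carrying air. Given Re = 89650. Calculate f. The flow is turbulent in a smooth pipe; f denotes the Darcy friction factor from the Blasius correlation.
Formula: f = \frac{0.316}{Re^{0.25}}
f = 0.316/89650^0.25 = 0.01826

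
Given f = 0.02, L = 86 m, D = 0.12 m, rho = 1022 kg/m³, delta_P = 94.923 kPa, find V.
Formula: \Delta P = f \frac{L}{D} \frac{\rho V^2}{2}
Substituting knowns: 94.923 = 0.02·(86/0.12)·0.5·1022·V²/1000
Solving for V: V = √((94.923·1000)/(0.02·(86/0.12)·0.5·1022)) = 3.6 m/s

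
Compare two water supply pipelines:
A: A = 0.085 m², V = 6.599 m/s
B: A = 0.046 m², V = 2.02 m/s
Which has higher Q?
Q(A) = 560.9 L/s, Q(B) = 92.92 L/s. Answer: A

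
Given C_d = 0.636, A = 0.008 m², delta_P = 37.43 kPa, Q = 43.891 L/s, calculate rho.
Formula: Q = C_d A \sqrt{\frac{2 \Delta P}{\rho}}
Substituting knowns: 43.891 = 0.636·0.008·√(2·(37.43·1000)/rho)·1000
Solving for rho: rho = 2·(37.43·1000)/((43.891/1000)/(0.636·0.008))² = 1006 kg/m³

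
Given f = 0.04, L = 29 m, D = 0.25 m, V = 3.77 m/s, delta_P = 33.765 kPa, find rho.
Formula: \Delta P = f \frac{L}{D} \frac{\rho V^2}{2}
Substituting knowns: 33.765 = 0.04·(29/0.25)·0.5·rho·3.77²/1000
Solving for rho: rho = (33.765·1000)/(0.04·(29/0.25)·0.5·3.77²) = 1024 kg/m³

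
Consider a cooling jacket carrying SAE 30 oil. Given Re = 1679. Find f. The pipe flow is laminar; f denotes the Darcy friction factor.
Formula: f = \frac{64}{Re}
f = 64/1679 = 0.03812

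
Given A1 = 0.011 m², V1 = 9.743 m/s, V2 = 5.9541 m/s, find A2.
Formula: V_2 = \frac{A_1 V_1}{A_2}
Substituting knowns: 5.9541 = 0.011·9.743/A2
Solving for A2: A2 = 0.011·9.743/5.9541 = 0.018 m²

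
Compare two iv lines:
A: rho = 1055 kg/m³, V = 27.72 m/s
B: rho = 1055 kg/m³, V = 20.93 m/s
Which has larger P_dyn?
P_dyn(A) = 405.3 kPa, P_dyn(B) = 231.1 kPa. Answer: A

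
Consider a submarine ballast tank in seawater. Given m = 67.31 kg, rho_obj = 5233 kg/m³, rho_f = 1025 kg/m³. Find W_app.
Formula: W_{app} = mg\left(1 - \frac{\rho_f}{\rho_{obj}}\right)
W_app = 67.31·9.81·(1 − 1025/5233) = 531 N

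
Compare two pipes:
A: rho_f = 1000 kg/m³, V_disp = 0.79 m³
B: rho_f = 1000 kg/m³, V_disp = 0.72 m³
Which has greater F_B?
F_B(A) = 7750 N, F_B(B) = 7063 N. Answer: A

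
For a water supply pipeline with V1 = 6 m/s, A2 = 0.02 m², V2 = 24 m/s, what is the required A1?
Formula: V_2 = \frac{A_1 V_1}{A_2}
Substituting knowns: 24 = A1·6/0.02
Solving for A1: A1 = 24·0.02/6 = 0.08 m²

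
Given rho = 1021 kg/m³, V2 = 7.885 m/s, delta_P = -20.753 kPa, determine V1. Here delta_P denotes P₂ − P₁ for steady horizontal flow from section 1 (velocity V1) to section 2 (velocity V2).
Formula: \Delta P = \frac{1}{2} \rho (V_1^2 - V_2^2)
Substituting knowns: -20.753 = 0.5·1021·(V1² − 7.885²)/1000
Solving for V1: V1 = √(7.885² + 2·(-20.753·1000)/1021) = 4.639 m/s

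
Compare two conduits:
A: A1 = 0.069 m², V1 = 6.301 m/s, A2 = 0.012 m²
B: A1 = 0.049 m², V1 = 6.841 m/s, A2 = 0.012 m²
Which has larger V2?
V2(A) = 36.23 m/s, V2(B) = 27.93 m/s. Answer: A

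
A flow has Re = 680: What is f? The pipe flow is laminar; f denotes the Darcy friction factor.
Formula: f = \frac{64}{Re}
f = 64/680 = 0.09412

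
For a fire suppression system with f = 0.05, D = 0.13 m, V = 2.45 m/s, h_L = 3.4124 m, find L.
Formula: h_L = f \frac{L}{D} \frac{V^2}{2g}
Substituting knowns: 3.4124 = 0.05·(L/0.13)·2.45²/(2·9.81)
Solving for L: L = 3.4124·2·9.81·0.13/(0.05·2.45²) = 29 m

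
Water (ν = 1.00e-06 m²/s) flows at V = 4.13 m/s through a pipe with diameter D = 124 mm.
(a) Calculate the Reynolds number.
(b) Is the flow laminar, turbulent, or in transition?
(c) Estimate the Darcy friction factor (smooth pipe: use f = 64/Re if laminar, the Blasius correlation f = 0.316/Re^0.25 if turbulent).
(a) Re = V·D/ν = 4.13·0.124/1.00e-06 = 512120
(b) Flow regime: turbulent (Re > 4000)
(c) Friction factor: f = 0.316/Re^0.25 = 0.316/512120^0.25 = 0.01181 (Blasius is strictly valid for Re ≲ 1e5; used here as the smooth-pipe estimate the problem specifies)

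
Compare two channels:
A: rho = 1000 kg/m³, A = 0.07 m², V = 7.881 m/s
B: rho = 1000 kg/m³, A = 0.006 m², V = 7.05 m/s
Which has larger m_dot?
m_dot(A) = 551.7 kg/s, m_dot(B) = 42.3 kg/s. Answer: A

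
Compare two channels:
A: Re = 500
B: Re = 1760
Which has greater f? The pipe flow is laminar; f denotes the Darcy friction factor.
f(A) = 0.128, f(B) = 0.03636. Answer: A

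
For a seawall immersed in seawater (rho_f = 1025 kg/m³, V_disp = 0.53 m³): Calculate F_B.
Formula: F_B = \rho_f g V_{disp}
F_B = 1025·9.81·0.53 = 5329 N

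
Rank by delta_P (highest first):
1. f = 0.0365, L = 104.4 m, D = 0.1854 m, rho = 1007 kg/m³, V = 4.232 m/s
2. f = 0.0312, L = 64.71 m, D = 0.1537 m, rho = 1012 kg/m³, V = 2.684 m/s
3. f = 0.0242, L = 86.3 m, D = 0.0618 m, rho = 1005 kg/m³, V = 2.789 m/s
Case 1: delta_P = 185.3 kPa
Case 2: delta_P = 47.88 kPa
Case 3: delta_P = 132.1 kPa
Ranking (highest first): 1, 3, 2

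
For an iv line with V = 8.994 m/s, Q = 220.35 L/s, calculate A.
Formula: Q = A V
Substituting knowns: 220.35 = A·8.994·1000
Solving for A: A = (220.35/1000)/8.994 = 0.0245 m²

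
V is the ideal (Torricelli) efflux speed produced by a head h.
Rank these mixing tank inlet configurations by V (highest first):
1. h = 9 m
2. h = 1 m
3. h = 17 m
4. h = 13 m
Case 1: V = 13.29 m/s
Case 2: V = 4.429 m/s
Case 3: V = 18.26 m/s
Case 4: V = 15.97 m/s
Ranking (highest first): 3, 4, 1, 2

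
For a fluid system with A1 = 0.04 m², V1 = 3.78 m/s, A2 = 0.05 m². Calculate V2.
Formula: V_2 = \frac{A_1 V_1}{A_2}
V2 = 0.04·3.78/0.05 = 3.024 m/s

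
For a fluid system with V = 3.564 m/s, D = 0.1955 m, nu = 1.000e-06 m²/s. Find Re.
Formula: Re = \frac{V D}{\nu}
Re = 3.564·0.1955/1.000e-06 = 696762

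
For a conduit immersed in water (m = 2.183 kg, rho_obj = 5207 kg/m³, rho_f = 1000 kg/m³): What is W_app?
Formula: W_{app} = mg\left(1 - \frac{\rho_f}{\rho_{obj}}\right)
W_app = 2.183·9.81·(1 − 1000/5207) = 17.3 N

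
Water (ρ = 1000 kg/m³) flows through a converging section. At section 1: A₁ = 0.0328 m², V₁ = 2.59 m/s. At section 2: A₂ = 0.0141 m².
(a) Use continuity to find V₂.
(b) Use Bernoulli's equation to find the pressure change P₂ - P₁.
(a) Continuity: A₁V₁=A₂V₂ -> V₂=A₁V₁/A₂=0.0328*2.59/0.0141=6.02 m/s
(b) Bernoulli: P₂-P₁=0.5*rho*(V₁^2-V₂^2)/1000=0.5*1000*(2.59^2-6.02^2)/1000=-14.77 kPa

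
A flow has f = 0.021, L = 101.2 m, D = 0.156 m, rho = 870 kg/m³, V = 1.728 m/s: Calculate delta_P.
Formula: \Delta P = f \frac{L}{D} \frac{\rho V^2}{2}
delta_P = 0.021·(101.2/0.156)·0.5·870·1.728²/1000 = 17.7 kPa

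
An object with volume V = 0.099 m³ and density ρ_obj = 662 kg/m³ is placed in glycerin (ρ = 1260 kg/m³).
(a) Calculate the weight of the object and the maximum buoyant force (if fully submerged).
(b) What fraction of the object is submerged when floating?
(a) W=rho_obj*g*V=662*9.81*0.099=642.9 N; F_B(max)=rho*g*V=1260*9.81*0.099=1223.7 N
(b) Floating fraction=rho_obj/rho=662/1260=0.525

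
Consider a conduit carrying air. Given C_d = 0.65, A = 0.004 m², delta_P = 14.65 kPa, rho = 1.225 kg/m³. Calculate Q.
Formula: Q = C_d A \sqrt{\frac{2 \Delta P}{\rho}}
Q = 0.65·0.004·√(2·(14.65·1000)/1.225)·1000 = 402.1 L/s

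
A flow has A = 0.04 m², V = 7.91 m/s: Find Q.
Formula: Q = A V
Q = 0.04·7.91·1000 = 316.4 L/s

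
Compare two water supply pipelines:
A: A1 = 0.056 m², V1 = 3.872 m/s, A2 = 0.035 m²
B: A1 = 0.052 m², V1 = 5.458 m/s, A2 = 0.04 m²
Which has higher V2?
V2(A) = 6.195 m/s, V2(B) = 7.095 m/s. Answer: B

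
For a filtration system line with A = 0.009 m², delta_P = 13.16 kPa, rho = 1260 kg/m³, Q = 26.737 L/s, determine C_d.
Formula: Q = C_d A \sqrt{\frac{2 \Delta P}{\rho}}
Substituting knowns: 26.737 = C_d·0.009·√(2·(13.16·1000)/1260)·1000
Solving for C_d: C_d = (26.737/1000)/(0.009·√(2·(13.16·1000)/1260)) = 0.65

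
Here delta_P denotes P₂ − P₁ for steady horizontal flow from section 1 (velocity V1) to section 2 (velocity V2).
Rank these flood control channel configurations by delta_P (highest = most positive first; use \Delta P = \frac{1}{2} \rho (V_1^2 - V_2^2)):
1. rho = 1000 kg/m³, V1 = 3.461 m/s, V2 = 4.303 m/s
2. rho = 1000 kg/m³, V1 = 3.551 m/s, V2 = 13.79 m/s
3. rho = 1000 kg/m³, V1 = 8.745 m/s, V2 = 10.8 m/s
Case 1: delta_P = -3.269 kPa
Case 2: delta_P = -88.78 kPa
Case 3: delta_P = -20.08 kPa
Ranking (highest first): 1, 3, 2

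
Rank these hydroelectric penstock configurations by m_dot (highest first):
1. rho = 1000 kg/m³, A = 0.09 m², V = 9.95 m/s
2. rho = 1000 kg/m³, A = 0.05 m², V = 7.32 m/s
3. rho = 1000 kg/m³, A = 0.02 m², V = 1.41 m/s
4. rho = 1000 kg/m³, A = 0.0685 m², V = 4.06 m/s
Case 1: m_dot = 895.5 kg/s
Case 2: m_dot = 366 kg/s
Case 3: m_dot = 28.2 kg/s
Case 4: m_dot = 278.1 kg/s
Ranking (highest first): 1, 2, 4, 3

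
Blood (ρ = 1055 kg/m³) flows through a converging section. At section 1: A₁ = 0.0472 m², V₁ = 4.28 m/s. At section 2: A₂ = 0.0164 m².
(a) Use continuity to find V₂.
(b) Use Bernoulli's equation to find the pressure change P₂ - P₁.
(a) Continuity: A₁V₁=A₂V₂ -> V₂=A₁V₁/A₂=0.0472*4.28/0.0164=12.32 m/s
(b) Bernoulli: P₂-P₁=0.5*rho*(V₁^2-V₂^2)/1000=0.5*1055*(4.28^2-12.32^2)/1000=-70.4 kPa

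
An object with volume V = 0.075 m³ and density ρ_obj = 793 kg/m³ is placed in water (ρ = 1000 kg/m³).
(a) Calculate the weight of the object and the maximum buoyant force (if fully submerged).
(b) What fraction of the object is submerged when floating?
(a) W=rho_obj*g*V=793*9.81*0.075=583.4 N; F_B(max)=rho*g*V=1000*9.81*0.075=735.8 N
(b) Floating fraction=rho_obj/rho=793/1000=0.793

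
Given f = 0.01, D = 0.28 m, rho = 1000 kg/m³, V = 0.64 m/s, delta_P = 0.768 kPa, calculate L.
Formula: \Delta P = f \frac{L}{D} \frac{\rho V^2}{2}
Substituting knowns: 0.768 = 0.01·(L/0.28)·0.5·1000·0.64²/1000
Solving for L: L = (0.768·1000)·0.28/(0.01·0.5·1000·0.64²) = 105 m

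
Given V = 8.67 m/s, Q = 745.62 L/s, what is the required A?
Formula: Q = A V
Substituting knowns: 745.62 = A·8.67·1000
Solving for A: A = (745.62/1000)/8.67 = 0.086 m²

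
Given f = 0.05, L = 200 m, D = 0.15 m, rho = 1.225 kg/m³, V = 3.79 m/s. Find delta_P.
Formula: \Delta P = f \frac{L}{D} \frac{\rho V^2}{2}
delta_P = 0.05·(200/0.15)·0.5·1.225·3.79²/1000 = 0.5865 kPa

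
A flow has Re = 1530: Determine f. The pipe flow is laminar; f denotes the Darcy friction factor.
Formula: f = \frac{64}{Re}
f = 64/1530 = 0.04183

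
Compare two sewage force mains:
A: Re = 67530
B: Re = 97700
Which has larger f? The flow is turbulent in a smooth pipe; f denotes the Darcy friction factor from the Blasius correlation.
f(A) = 0.0196, f(B) = 0.01787. Answer: A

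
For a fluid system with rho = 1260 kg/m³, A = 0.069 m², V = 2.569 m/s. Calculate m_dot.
Formula: \dot{m} = \rho A V
m_dot = 1260·0.069·2.569 = 223.3 kg/s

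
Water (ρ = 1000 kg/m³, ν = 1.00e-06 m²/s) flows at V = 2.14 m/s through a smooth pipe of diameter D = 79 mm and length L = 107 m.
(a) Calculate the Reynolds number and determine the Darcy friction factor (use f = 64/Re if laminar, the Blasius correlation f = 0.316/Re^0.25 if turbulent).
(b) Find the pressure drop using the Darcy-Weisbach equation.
(a) Re = V·D/ν = 2.14·0.079/1.00e-06 = 169060 → turbulent (Re > 4000); f = 0.316/Re^0.25 = 0.316/169060^0.25 = 0.015584 (Blasius is strictly valid for Re ≲ 1e5; used here as the smooth-pipe estimate the problem specifies)
(b) Darcy-Weisbach: ΔP = f·(L/D)·½ρV²/1000 = 0.015584·(107/0.079)·½·1000·2.14²/1000 = 48.33 kPa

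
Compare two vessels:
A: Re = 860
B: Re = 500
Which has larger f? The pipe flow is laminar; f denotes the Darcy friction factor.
f(A) = 0.07442, f(B) = 0.128. Answer: B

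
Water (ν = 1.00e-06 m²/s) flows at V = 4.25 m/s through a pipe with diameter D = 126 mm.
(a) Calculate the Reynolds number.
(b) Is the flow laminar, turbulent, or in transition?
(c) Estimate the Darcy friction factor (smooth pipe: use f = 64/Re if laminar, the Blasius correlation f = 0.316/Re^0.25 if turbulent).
(a) Re = V·D/ν = 4.25·0.126/1.00e-06 = 535500
(b) Flow regime: turbulent (Re > 4000)
(c) Friction factor: f = 0.316/Re^0.25 = 0.316/535500^0.25 = 0.01168 (Blasius is strictly valid for Re ≲ 1e5; used here as the smooth-pipe estimate the problem specifies)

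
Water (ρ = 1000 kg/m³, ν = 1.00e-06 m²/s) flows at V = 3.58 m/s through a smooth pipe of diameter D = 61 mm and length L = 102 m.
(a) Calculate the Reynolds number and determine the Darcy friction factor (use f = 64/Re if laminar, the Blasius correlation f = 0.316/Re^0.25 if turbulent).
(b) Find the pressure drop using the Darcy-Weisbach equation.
(a) Re = V·D/ν = 3.58·0.061/1.00e-06 = 218380 → turbulent (Re > 4000); f = 0.316/Re^0.25 = 0.316/218380^0.25 = 0.014618 (Blasius is strictly valid for Re ≲ 1e5; used here as the smooth-pipe estimate the problem specifies)
(b) Darcy-Weisbach: ΔP = f·(L/D)·½ρV²/1000 = 0.014618·(102/0.061)·½·1000·3.58²/1000 = 156.6 kPa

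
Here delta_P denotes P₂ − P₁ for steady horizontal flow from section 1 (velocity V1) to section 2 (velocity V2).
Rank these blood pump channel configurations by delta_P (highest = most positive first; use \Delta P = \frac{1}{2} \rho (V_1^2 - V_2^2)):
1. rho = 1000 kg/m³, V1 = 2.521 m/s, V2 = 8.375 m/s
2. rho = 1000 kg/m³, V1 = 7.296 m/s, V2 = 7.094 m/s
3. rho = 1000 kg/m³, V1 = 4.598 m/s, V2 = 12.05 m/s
Case 1: delta_P = -31.89 kPa
Case 2: delta_P = 1.453 kPa
Case 3: delta_P = -62.03 kPa
Ranking (highest first): 2, 1, 3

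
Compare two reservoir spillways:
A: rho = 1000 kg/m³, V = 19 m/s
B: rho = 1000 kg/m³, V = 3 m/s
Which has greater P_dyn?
P_dyn(A) = 180.5 kPa, P_dyn(B) = 4.5 kPa. Answer: A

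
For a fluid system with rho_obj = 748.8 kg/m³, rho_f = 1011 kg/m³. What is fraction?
Formula: f_{sub} = \frac{\rho_{obj}}{\rho_f}
fraction = 748.8/1011 = 0.7407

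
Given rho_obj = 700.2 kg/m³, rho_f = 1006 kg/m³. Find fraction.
Formula: f_{sub} = \frac{\rho_{obj}}{\rho_f}
fraction = 700.2/1006 = 0.696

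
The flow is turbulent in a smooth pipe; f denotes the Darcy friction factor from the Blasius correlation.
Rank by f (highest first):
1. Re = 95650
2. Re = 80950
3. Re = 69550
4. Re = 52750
Case 1: f = 0.01797
Case 2: f = 0.01873
Case 3: f = 0.01946
Case 4: f = 0.02085
Ranking (highest first): 4, 3, 2, 1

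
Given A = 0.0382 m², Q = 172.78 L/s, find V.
Formula: Q = A V
Substituting knowns: 172.78 = 0.0382·V·1000
Solving for V: V = (172.78/1000)/0.0382 = 4.523 m/s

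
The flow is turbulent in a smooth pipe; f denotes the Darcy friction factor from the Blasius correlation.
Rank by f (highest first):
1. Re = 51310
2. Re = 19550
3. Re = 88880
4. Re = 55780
Case 1: f = 0.021
Case 2: f = 0.02672
Case 3: f = 0.0183
Case 4: f = 0.02056
Ranking (highest first): 2, 1, 4, 3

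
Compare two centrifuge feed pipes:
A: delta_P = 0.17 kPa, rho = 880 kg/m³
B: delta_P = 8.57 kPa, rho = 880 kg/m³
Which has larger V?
V(A) = 0.6216 m/s, V(B) = 4.413 m/s. Answer: B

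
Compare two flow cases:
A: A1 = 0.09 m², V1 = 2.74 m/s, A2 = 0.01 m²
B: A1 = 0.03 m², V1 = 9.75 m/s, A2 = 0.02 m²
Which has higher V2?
V2(A) = 24.66 m/s, V2(B) = 14.62 m/s. Answer: A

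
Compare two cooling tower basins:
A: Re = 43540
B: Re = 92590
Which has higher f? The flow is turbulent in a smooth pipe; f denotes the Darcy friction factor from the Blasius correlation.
f(A) = 0.02188, f(B) = 0.01812. Answer: A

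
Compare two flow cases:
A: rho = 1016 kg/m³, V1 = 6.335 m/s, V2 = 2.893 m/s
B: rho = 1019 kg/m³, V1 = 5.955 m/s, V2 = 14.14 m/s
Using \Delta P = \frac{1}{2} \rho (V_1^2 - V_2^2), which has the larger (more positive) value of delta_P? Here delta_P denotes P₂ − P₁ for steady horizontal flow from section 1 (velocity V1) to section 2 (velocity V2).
delta_P(A) = 16.14 kPa, delta_P(B) = -83.8 kPa. Answer: A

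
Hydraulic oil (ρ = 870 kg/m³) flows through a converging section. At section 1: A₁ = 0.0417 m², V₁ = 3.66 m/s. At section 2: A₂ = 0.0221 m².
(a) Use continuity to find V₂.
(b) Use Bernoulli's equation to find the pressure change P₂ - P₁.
(a) Continuity: A₁V₁=A₂V₂ -> V₂=A₁V₁/A₂=0.0417*3.66/0.0221=6.91 m/s
(b) Bernoulli: P₂-P₁=0.5*rho*(V₁^2-V₂^2)/1000=0.5*870*(3.66^2-6.91^2)/1000=-14.94 kPa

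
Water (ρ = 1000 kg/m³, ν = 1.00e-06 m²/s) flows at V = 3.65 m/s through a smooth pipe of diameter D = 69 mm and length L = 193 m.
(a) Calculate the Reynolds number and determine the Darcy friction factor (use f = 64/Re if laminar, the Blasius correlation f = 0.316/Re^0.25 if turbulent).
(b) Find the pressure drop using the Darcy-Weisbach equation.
(a) Re = V·D/ν = 3.65·0.069/1.00e-06 = 251850 → turbulent (Re > 4000); f = 0.316/Re^0.25 = 0.316/251850^0.25 = 0.014106 (Blasius is strictly valid for Re ≲ 1e5; used here as the smooth-pipe estimate the problem specifies)
(b) Darcy-Weisbach: ΔP = f·(L/D)·½ρV²/1000 = 0.014106·(193/0.069)·½·1000·3.65²/1000 = 262.8 kPa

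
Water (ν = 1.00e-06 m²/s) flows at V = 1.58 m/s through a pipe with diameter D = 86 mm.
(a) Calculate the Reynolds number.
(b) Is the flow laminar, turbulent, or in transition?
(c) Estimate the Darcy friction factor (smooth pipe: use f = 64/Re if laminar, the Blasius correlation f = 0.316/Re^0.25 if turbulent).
(a) Re = V·D/ν = 1.58·0.086/1.00e-06 = 135880
(b) Flow regime: turbulent (Re > 4000)
(c) Friction factor: f = 0.316/Re^0.25 = 0.316/135880^0.25 = 0.01646 (Blasius is strictly valid for Re ≲ 1e5; used here as the smooth-pipe estimate the problem specifies)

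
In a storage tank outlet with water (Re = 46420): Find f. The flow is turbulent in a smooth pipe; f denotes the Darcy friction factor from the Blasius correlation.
Formula: f = \frac{0.316}{Re^{0.25}}
f = 0.316/46420^0.25 = 0.02153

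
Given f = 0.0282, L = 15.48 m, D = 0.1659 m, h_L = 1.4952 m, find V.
Formula: h_L = f \frac{L}{D} \frac{V^2}{2g}
Substituting knowns: 1.4952 = 0.0282·(15.48/0.1659)·V²/(2·9.81)
Solving for V: V = √(1.4952·2·9.81/(0.0282·(15.48/0.1659))) = 3.339 m/s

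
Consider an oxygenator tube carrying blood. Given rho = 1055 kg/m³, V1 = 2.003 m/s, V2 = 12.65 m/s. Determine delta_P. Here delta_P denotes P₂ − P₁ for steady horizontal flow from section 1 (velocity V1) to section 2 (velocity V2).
Formula: \Delta P = \frac{1}{2} \rho (V_1^2 - V_2^2)
delta_P = 0.5·1055·(2.003² − 12.65²)/1000 = -82.3 kPa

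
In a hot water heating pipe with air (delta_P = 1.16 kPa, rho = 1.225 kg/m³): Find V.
Formula: V = \sqrt{\frac{2 \Delta P}{\rho}}
V = √(2·(1.16·1000)/1.225) = 43.52 m/s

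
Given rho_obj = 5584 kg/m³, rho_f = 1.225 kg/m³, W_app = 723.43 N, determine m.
Formula: W_{app} = mg\left(1 - \frac{\rho_f}{\rho_{obj}}\right)
Substituting knowns: 723.43 = m·9.81·(1 − 1.225/5584)
Solving for m: m = 723.43/(9.81·(1 − 1.225/5584)) = 73.76 kg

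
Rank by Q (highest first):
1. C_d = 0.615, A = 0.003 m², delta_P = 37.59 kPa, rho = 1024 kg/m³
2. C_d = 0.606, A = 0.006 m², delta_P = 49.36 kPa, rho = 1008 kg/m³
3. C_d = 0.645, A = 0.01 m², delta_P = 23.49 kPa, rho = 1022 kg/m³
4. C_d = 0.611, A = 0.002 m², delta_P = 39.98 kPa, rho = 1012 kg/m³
Case 1: Q = 15.81 L/s
Case 2: Q = 35.98 L/s
Case 3: Q = 43.73 L/s
Case 4: Q = 10.86 L/s
Ranking (highest first): 3, 2, 1, 4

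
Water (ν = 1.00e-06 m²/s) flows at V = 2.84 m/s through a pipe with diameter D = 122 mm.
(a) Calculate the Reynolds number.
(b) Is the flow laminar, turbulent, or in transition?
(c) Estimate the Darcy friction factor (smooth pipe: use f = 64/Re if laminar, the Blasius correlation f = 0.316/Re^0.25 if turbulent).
(a) Re = V·D/ν = 2.84·0.122/1.00e-06 = 346480
(b) Flow regime: turbulent (Re > 4000)
(c) Friction factor: f = 0.316/Re^0.25 = 0.316/346480^0.25 = 0.01302 (Blasius is strictly valid for Re ≲ 1e5; used here as the smooth-pipe estimate the problem specifies)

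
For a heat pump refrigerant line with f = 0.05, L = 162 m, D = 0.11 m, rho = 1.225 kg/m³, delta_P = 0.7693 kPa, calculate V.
Formula: \Delta P = f \frac{L}{D} \frac{\rho V^2}{2}
Substituting knowns: 0.7693 = 0.05·(162/0.11)·0.5·1.225·V²/1000
Solving for V: V = √((0.7693·1000)/(0.05·(162/0.11)·0.5·1.225)) = 4.13 m/s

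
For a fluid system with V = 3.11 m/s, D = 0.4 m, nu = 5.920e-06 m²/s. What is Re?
Formula: Re = \frac{V D}{\nu}
Re = 3.11·0.4/5.920e-06 = 210135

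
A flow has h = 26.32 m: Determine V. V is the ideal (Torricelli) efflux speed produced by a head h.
Formula: V = \sqrt{2 g h}
V = √(2·9.81·26.32) = 22.72 m/s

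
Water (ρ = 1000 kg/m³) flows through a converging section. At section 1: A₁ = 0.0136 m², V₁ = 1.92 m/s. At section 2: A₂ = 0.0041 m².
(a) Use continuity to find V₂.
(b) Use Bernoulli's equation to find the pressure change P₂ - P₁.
(a) Continuity: A₁V₁=A₂V₂ -> V₂=A₁V₁/A₂=0.0136*1.92/0.0041=6.37 m/s
(b) Bernoulli: P₂-P₁=0.5*rho*(V₁^2-V₂^2)/1000=0.5*1000*(1.92^2-6.37^2)/1000=-18.45 kPa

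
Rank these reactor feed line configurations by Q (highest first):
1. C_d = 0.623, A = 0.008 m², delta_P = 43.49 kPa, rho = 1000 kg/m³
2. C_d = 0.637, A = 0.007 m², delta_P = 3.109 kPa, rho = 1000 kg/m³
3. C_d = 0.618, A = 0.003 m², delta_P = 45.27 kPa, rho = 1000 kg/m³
Case 1: Q = 46.48 L/s
Case 2: Q = 11.12 L/s
Case 3: Q = 17.64 L/s
Ranking (highest first): 1, 3, 2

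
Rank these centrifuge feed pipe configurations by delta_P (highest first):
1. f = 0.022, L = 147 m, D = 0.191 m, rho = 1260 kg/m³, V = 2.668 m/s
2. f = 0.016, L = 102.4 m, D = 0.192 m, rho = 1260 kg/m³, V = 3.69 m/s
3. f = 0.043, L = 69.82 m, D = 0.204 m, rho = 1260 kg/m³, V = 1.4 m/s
Case 1: delta_P = 75.93 kPa
Case 2: delta_P = 73.2 kPa
Case 3: delta_P = 18.17 kPa
Ranking (highest first): 1, 2, 3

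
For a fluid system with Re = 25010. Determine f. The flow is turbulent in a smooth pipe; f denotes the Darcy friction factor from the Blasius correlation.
Formula: f = \frac{0.316}{Re^{0.25}}
f = 0.316/25010^0.25 = 0.02513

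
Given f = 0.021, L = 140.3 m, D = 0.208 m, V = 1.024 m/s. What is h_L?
Formula: h_L = f \frac{L}{D} \frac{V^2}{2g}
h_L = 0.021·(140.3/0.208)·1.024²/(2·9.81) = 0.757 m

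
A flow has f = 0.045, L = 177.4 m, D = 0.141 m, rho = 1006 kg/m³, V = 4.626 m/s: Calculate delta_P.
Formula: \Delta P = f \frac{L}{D} \frac{\rho V^2}{2}
delta_P = 0.045·(177.4/0.141)·0.5·1006·4.626²/1000 = 609.4 kPa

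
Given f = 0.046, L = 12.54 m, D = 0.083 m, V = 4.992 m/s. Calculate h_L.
Formula: h_L = f \frac{L}{D} \frac{V^2}{2g}
h_L = 0.046·(12.54/0.083)·4.992²/(2·9.81) = 8.827 m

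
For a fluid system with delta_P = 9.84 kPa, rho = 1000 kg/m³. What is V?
Formula: V = \sqrt{\frac{2 \Delta P}{\rho}}
V = √(2·(9.84·1000)/1000) = 4.436 m/s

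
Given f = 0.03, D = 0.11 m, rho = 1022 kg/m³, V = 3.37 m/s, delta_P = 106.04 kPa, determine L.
Formula: \Delta P = f \frac{L}{D} \frac{\rho V^2}{2}
Substituting knowns: 106.04 = 0.03·(L/0.11)·0.5·1022·3.37²/1000
Solving for L: L = (106.04·1000)·0.11/(0.03·0.5·1022·3.37²) = 67 m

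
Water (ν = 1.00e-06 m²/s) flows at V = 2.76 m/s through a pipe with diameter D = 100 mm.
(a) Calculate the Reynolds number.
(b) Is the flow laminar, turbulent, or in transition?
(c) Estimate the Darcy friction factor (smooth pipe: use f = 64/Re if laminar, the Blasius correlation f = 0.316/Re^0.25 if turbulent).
(a) Re = V·D/ν = 2.76·0.1/1.00e-06 = 276000
(b) Flow regime: turbulent (Re > 4000)
(c) Friction factor: f = 0.316/Re^0.25 = 0.316/276000^0.25 = 0.01379 (Blasius is strictly valid for Re ≲ 1e5; used here as the smooth-pipe estimate the problem specifies)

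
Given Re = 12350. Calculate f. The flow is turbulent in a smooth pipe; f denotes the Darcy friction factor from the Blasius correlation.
Formula: f = \frac{0.316}{Re^{0.25}}
f = 0.316/12350^0.25 = 0.02998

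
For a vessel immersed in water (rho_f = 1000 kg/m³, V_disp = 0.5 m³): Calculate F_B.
Formula: F_B = \rho_f g V_{disp}
F_B = 1000·9.81·0.5 = 4905 N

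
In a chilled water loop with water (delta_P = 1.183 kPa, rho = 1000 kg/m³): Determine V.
Formula: V = \sqrt{\frac{2 \Delta P}{\rho}}
V = √(2·(1.183·1000)/1000) = 1.538 m/s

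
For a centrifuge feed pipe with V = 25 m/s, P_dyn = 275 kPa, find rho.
Formula: P_{dyn} = \frac{1}{2} \rho V^2
Substituting knowns: 275 = 0.5·rho·25²/1000
Solving for rho: rho = 2·(275·1000)/25² = 880 kg/m³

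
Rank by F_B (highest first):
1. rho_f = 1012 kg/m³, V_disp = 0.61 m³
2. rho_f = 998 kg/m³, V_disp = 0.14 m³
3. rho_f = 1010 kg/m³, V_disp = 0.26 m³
Case 1: F_B = 6056 N
Case 2: F_B = 1371 N
Case 3: F_B = 2576 N
Ranking (highest first): 1, 3, 2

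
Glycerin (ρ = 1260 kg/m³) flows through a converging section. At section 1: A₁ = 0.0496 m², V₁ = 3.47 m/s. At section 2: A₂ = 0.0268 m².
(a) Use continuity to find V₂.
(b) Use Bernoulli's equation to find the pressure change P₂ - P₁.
(a) Continuity: A₁V₁=A₂V₂ -> V₂=A₁V₁/A₂=0.0496*3.47/0.0268=6.42 m/s
(b) Bernoulli: P₂-P₁=0.5*rho*(V₁^2-V₂^2)/1000=0.5*1260*(3.47^2-6.42^2)/1000=-18.38 kPa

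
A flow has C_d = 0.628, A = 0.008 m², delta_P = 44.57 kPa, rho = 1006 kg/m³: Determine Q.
Formula: Q = C_d A \sqrt{\frac{2 \Delta P}{\rho}}
Q = 0.628·0.008·√(2·(44.57·1000)/1006)·1000 = 47.29 L/s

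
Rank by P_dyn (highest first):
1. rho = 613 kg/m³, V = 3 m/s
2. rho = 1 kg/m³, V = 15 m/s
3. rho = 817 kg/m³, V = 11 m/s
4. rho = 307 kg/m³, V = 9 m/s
Case 1: P_dyn = 2.759 kPa
Case 2: P_dyn = 0.1125 kPa
Case 3: P_dyn = 49.43 kPa
Case 4: P_dyn = 12.43 kPa
Ranking (highest first): 3, 4, 1, 2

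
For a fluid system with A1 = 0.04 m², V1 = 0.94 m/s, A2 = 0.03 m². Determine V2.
Formula: V_2 = \frac{A_1 V_1}{A_2}
V2 = 0.04·0.94/0.03 = 1.253 m/s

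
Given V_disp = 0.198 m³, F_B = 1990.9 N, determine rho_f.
Formula: F_B = \rho_f g V_{disp}
Substituting knowns: 1990.9 = rho_f·9.81·0.198
Solving for rho_f: rho_f = 1990.9/(9.81·0.198) = 1025 kg/m³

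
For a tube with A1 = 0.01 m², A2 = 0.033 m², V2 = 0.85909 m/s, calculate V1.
Formula: V_2 = \frac{A_1 V_1}{A_2}
Substituting knowns: 0.85909 = 0.01·V1/0.033
Solving for V1: V1 = 0.85909·0.033/0.01 = 2.835 m/s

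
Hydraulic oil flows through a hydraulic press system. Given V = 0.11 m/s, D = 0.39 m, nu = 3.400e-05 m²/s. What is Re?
Formula: Re = \frac{V D}{\nu}
Re = 0.11·0.39/3.400e-05 = 1262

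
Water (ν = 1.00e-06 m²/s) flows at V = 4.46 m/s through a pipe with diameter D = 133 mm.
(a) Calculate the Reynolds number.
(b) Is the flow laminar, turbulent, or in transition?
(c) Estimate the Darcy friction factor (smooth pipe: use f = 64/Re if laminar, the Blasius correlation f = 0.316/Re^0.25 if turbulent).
(a) Re = V·D/ν = 4.46·0.133/1.00e-06 = 593180
(b) Flow regime: turbulent (Re > 4000)
(c) Friction factor: f = 0.316/Re^0.25 = 0.316/593180^0.25 = 0.01139 (Blasius is strictly valid for Re ≲ 1e5; used here as the smooth-pipe estimate the problem specifies)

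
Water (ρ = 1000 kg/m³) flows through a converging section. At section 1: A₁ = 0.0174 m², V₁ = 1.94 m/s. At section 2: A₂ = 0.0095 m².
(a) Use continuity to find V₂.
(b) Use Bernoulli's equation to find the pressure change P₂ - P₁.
(a) Continuity: A₁V₁=A₂V₂ -> V₂=A₁V₁/A₂=0.0174*1.94/0.0095=3.55 m/s
(b) Bernoulli: P₂-P₁=0.5*rho*(V₁^2-V₂^2)/1000=0.5*1000*(1.94^2-3.55^2)/1000=-4.419 kPa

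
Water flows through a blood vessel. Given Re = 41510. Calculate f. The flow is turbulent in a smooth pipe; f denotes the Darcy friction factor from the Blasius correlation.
Formula: f = \frac{0.316}{Re^{0.25}}
f = 0.316/41510^0.25 = 0.02214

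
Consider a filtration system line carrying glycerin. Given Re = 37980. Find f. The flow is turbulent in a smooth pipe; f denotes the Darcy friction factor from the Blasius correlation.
Formula: f = \frac{0.316}{Re^{0.25}}
f = 0.316/37980^0.25 = 0.02264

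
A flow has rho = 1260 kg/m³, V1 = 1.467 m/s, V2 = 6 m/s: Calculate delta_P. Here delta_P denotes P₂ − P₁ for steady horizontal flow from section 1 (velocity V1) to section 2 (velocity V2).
Formula: \Delta P = \frac{1}{2} \rho (V_1^2 - V_2^2)
delta_P = 0.5·1260·(1.467² − 6²)/1000 = -21.32 kPa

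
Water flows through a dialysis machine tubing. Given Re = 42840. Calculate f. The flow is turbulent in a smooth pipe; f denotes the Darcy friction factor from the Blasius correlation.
Formula: f = \frac{0.316}{Re^{0.25}}
f = 0.316/42840^0.25 = 0.02196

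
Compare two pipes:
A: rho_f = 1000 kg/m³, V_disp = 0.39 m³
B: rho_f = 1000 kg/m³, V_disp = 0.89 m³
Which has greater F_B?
F_B(A) = 3826 N, F_B(B) = 8731 N. Answer: B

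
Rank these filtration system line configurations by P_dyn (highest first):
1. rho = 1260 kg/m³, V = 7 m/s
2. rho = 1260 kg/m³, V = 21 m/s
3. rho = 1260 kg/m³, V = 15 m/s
Case 1: P_dyn = 30.87 kPa
Case 2: P_dyn = 277.8 kPa
Case 3: P_dyn = 141.8 kPa
Ranking (highest first): 2, 3, 1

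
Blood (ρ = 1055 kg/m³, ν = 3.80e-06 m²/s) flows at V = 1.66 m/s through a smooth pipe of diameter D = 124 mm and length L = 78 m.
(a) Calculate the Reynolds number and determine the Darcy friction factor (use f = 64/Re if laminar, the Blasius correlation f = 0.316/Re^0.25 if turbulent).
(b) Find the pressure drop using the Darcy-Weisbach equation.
(a) Re = V·D/ν = 1.66·0.124/3.80e-06 = 54168 → turbulent (Re > 4000); f = 0.316/Re^0.25 = 0.316/54168^0.25 = 0.020713
(b) Darcy-Weisbach: ΔP = f·(L/D)·½ρV²/1000 = 0.020713·(78/0.124)·½·1055·1.66²/1000 = 18.94 kPa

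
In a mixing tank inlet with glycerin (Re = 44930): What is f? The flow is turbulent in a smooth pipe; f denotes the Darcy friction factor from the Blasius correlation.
Formula: f = \frac{0.316}{Re^{0.25}}
f = 0.316/44930^0.25 = 0.0217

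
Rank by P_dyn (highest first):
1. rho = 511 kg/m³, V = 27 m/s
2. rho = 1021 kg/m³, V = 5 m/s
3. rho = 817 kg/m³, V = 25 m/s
Case 1: P_dyn = 186.3 kPa
Case 2: P_dyn = 12.76 kPa
Case 3: P_dyn = 255.3 kPa
Ranking (highest first): 3, 1, 2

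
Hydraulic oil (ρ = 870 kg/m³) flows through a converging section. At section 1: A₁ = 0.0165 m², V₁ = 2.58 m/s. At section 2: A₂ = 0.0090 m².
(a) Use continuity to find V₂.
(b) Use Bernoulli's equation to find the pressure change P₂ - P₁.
(a) Continuity: A₁V₁=A₂V₂ -> V₂=A₁V₁/A₂=0.0165*2.58/0.0090=4.73 m/s
(b) Bernoulli: P₂-P₁=0.5*rho*(V₁^2-V₂^2)/1000=0.5*870*(2.58^2-4.73^2)/1000=-6.837 kPa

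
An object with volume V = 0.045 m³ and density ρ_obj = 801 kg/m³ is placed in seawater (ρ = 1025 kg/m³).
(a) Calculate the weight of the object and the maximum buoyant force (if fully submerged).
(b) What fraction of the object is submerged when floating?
(a) W=rho_obj*g*V=801*9.81*0.045=353.6 N; F_B(max)=rho*g*V=1025*9.81*0.045=452.5 N
(b) Floating fraction=rho_obj/rho=801/1025=0.781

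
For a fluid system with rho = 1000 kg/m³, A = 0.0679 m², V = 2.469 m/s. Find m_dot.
Formula: \dot{m} = \rho A V
m_dot = 1000·0.0679·2.469 = 167.6 kg/s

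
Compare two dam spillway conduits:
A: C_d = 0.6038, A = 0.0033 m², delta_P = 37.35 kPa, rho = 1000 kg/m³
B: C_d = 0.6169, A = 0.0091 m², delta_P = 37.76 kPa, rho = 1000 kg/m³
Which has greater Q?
Q(A) = 17.22 L/s, Q(B) = 48.79 L/s. Answer: B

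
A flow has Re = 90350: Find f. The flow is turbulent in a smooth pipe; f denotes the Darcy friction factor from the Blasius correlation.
Formula: f = \frac{0.316}{Re^{0.25}}
f = 0.316/90350^0.25 = 0.01823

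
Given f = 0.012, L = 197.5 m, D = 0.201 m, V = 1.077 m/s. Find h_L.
Formula: h_L = f \frac{L}{D} \frac{V^2}{2g}
h_L = 0.012·(197.5/0.201)·1.077²/(2·9.81) = 0.6971 m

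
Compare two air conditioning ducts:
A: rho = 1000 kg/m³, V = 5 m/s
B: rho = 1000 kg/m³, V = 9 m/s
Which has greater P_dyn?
P_dyn(A) = 12.5 kPa, P_dyn(B) = 40.5 kPa. Answer: B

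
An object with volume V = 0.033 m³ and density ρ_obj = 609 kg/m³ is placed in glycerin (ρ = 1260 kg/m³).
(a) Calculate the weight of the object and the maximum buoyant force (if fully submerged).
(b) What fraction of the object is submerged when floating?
(a) W=rho_obj*g*V=609*9.81*0.033=197.2 N; F_B(max)=rho*g*V=1260*9.81*0.033=407.9 N
(b) Floating fraction=rho_obj/rho=609/1260=0.483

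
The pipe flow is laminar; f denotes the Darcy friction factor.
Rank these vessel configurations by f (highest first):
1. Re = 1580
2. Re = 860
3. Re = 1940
Case 1: f = 0.04051
Case 2: f = 0.07442
Case 3: f = 0.03299
Ranking (highest first): 2, 1, 3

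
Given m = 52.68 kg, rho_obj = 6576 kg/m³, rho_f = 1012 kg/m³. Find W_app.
Formula: W_{app} = mg\left(1 - \frac{\rho_f}{\rho_{obj}}\right)
W_app = 52.68·9.81·(1 − 1012/6576) = 437.3 N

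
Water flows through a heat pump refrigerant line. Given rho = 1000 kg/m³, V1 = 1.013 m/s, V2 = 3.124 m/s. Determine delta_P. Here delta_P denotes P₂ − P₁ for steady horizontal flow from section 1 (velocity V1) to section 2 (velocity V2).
Formula: \Delta P = \frac{1}{2} \rho (V_1^2 - V_2^2)
delta_P = 0.5·1000·(1.013² − 3.124²)/1000 = -4.367 kPa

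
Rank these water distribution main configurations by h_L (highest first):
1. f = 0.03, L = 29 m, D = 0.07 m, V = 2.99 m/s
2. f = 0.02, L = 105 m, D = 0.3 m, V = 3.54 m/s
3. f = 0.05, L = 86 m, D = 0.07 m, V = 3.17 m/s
Case 1: h_L = 5.663 m
Case 2: h_L = 4.471 m
Case 3: h_L = 31.46 m
Ranking (highest first): 3, 1, 2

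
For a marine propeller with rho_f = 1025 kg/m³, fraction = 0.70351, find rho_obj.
Formula: f_{sub} = \frac{\rho_{obj}}{\rho_f}
Substituting knowns: 0.70351 = rho_obj/1025
Solving for rho_obj: rho_obj = 0.70351·1025 = 721.1 kg/m³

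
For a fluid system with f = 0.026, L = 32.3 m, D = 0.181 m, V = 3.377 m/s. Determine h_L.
Formula: h_L = f \frac{L}{D} \frac{V^2}{2g}
h_L = 0.026·(32.3/0.181)·3.377²/(2·9.81) = 2.697 m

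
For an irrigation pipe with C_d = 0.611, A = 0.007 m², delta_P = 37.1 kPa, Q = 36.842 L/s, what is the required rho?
Formula: Q = C_d A \sqrt{\frac{2 \Delta P}{\rho}}
Substituting knowns: 36.842 = 0.611·0.007·√(2·(37.1·1000)/rho)·1000
Solving for rho: rho = 2·(37.1·1000)/((36.842/1000)/(0.611·0.007))² = 1000 kg/m³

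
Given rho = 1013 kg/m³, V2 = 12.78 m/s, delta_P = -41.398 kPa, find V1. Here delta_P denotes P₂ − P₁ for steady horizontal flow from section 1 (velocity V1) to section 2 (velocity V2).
Formula: \Delta P = \frac{1}{2} \rho (V_1^2 - V_2^2)
Substituting knowns: -41.398 = 0.5·1013·(V1² − 12.78²)/1000
Solving for V1: V1 = √(12.78² + 2·(-41.398·1000)/1013) = 9.033 m/s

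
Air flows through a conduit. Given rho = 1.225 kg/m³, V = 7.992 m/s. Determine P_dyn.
Formula: P_{dyn} = \frac{1}{2} \rho V^2
P_dyn = 0.5·1.225·7.992²/1000 = 0.03912 kPa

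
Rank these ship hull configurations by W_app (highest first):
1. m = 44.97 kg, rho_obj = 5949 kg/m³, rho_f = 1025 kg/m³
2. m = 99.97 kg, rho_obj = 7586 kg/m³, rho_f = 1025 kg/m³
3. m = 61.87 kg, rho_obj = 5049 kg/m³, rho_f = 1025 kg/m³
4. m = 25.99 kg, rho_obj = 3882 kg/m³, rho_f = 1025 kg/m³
Case 1: W_app = 365.1 N
Case 2: W_app = 848.2 N
Case 3: W_app = 483.7 N
Case 4: W_app = 187.6 N
Ranking (highest first): 2, 3, 1, 4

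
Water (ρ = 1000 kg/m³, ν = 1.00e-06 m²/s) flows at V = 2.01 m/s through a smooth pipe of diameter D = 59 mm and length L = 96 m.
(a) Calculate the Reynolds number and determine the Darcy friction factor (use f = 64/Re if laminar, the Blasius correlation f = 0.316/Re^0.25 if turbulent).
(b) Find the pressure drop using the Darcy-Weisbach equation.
(a) Re = V·D/ν = 2.01·0.059/1.00e-06 = 118590 → turbulent (Re > 4000); f = 0.316/Re^0.25 = 0.316/118590^0.25 = 0.017028 (Blasius is strictly valid for Re ≲ 1e5; used here as the smooth-pipe estimate the problem specifies)
(b) Darcy-Weisbach: ΔP = f·(L/D)·½ρV²/1000 = 0.017028·(96/0.059)·½·1000·2.01²/1000 = 55.97 kPa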